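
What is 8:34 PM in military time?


Input: 8:34 PM
PM: 8 + 12 = 20

20:34


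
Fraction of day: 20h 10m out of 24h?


0.8403 (84.03%)

Total minutes: 20×60 + 10 = 1210
Day = 24×60 = 1440 minutes
Fraction = 1210/1440 ≈ 0.8403
As a percentage: 1210/1440 × 100 ≈ 84.03%


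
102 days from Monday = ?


Friday

Start: Monday (index 0)
(0 + 102) mod 7
= 102 mod 7
= 4
Index 4 → Friday


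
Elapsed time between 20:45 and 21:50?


1h 5m

End time in minutes: 21×60 + 50 = 1310
Start time in minutes: 20×60 + 45 = 1245
Difference = 1310 - 1245 = 65 minutes
= 1 hours 5 minutes


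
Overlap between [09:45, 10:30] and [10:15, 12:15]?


15 minutes

Meeting A: 585-630 (in minutes from midnight)
Meeting B: 615-735
Overlap start = max(585, 615) = 615
Overlap end = min(630, 735) = 630
Overlap = max(0, 630 - 615) = 15 min


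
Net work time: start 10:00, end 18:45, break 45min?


8h 0m (480 minutes)

Total time = (18×60+45) - (10×60+0)
= 1125 - 600 = 525 min
Minus break: 525 - 45 = 480 min
= 8h 0m


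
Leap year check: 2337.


Rules: divisible by 4 AND (not by 100 OR by 400)
2337 ÷ 4 = 584 remainder 1 → not divisible by 4
Not divisible by 4 → not a leap year

No


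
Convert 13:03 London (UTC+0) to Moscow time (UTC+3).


Time difference = UTC+3 - UTC+0 = +3 hours
New hour = (13 + 3) mod 24
= 16 mod 24 = 16
Minutes unchanged → 16:03

16:03


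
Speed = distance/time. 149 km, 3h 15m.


45.8 km/h

Distance: 149 km
Time: 3h 15m = 195 min = 195/60 = 13/4 hours
Speed = 149 ÷ (13/4) = 149 × 4 / 13 = 596/13 ≈ 45.8 km/h


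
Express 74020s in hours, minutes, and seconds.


20h 33m 40s

Hours: 74020 ÷ 3600 = 20 remainder 2020
Minutes: 2020 ÷ 60 = 33 remainder 40
Seconds: 40


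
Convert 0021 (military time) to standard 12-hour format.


Hour: 0
0 → 12 AM (midnight)

12:21 AM


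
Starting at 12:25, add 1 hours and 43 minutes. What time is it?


14:08

Start: 745 minutes from midnight
Add: 103 minutes
Total: 848 minutes
Hours: 848 ÷ 60 = 14 remainder 8


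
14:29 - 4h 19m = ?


Start: 869 minutes from midnight
Subtract: 259 minutes
Remaining: 869 - 259 = 610
Hours: 10, Minutes: 10

10:10


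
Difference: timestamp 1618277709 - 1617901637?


Difference = 1618277709 - 1617901637 = 376072 seconds
In hours: 376072 / 3600 ≈ 104.5
In days: 376072 / 86400 ≈ 4.35

376072 seconds (104.5 hours / 4.35 days)


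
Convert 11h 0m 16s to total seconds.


Hours: 11 × 3600 = 39600
Minutes: 0 × 60 = 0
Seconds: 16
Total = 39600 + 0 + 16 = 39616

39616 seconds


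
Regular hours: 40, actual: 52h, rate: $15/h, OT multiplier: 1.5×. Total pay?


$870.00

Regular: 40h × $15 = $600.00
Overtime: 52 - 40 = 12h
OT pay: 12h × $15 × 1.5 = $270.00
Total = $600.00 + $270.00 = $870.00


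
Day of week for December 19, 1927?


Zeller's congruence:
q=19, m=12, k=27, j=19
h = (19 + ⌊13×13/5⌋ + 27 + ⌊27/4⌋ + ⌊19/4⌋ - 2×19) mod 7
= (19 + 33 + 27 + 6 + 4 - 38) mod 7
= 51 mod 7 = 2
h=2 → Monday

Monday


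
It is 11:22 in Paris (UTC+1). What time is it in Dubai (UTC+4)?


14:22

Time difference = UTC+4 - UTC+1 = +3 hours
New hour = (11 + 3) mod 24
= 14 mod 24 = 14
Minutes unchanged → 14:22


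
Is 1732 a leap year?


Rules: divisible by 4 AND (not by 100 OR by 400)
1732 ÷ 4 = 433 exactly → divisible by 4
1732 ÷ 100 = 17 remainder 32 → not divisible by 100
Divisible by 4 but not by 100 → leap year

Yes


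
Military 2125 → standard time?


Hour: 21
21 - 12 = 9 → PM

9:25 PM


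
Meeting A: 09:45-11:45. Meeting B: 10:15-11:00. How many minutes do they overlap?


45 minutes

Meeting A: 585-705 (in minutes from midnight)
Meeting B: 615-660
Overlap start = max(585, 615) = 615
Overlap end = min(705, 660) = 660
Overlap = max(0, 660 - 615) = 45 min


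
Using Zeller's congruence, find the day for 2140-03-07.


Zeller's congruence:
q=7, m=3, k=40, j=21
h = (7 + ⌊13×4/5⌋ + 40 + ⌊40/4⌋ + ⌊21/4⌋ - 2×21) mod 7
= (7 + 10 + 40 + 10 + 5 - 42) mod 7
= 30 mod 7 = 2
h=2 → Monday

Monday


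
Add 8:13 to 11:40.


19:53

Start: 700 minutes from midnight
Add: 493 minutes
Total: 1193 minutes
Hours: 1193 ÷ 60 = 19 remainder 53


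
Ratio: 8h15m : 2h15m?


Duration 1: 495 minutes
Duration 2: 135 minutes
Ratio = 495:135
GCD = 45
Simplified = 11:3
As a decimal: 11/3 ≈ 3.67

11:3 (3.67)


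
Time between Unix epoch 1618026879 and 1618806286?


Difference = 1618806286 - 1618026879 = 779407 seconds
In hours: 779407 / 3600 ≈ 216.5
In days: 779407 / 86400 ≈ 9.02

779407 seconds (216.5 hours / 9.02 days)


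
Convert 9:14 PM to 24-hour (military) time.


Input: 9:14 PM
PM: 9 + 12 = 21

21:14


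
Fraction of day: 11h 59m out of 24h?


0.4993 (49.93%)

Total minutes: 11×60 + 59 = 719
Day = 24×60 = 1440 minutes
Fraction = 719/1440 ≈ 0.4993
As a percentage: 719/1440 × 100 ≈ 49.93%


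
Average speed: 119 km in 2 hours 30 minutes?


Distance: 119 km
Time: 2h 30m = 150 min = 150/60 = 5/2 hours
Speed = 119 ÷ (5/2) = 119 × 2 / 5 = 238/5 = 47.6 km/h

47.6 km/h


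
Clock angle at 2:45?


Hour hand = 2×30 + 45×0.5 = 82.5°
Minute hand = 45×6 = 270°
Difference = |82.5 - 270| = 187.5°
Since > 180°: 360 - 187.5 = 172.5°

172.5°


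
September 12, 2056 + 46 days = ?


Start: September 12, 2056
Add 46 days
September 12 → October 1: 30 - 12 + 1 = 19 days (46 - 19 = 27 left)
October 1 + 27 = October 28, 2056

October 28, 2056


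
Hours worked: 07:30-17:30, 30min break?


9h 30m (570 minutes)

Total time = (17×60+30) - (7×60+30)
= 1050 - 450 = 600 min
Minus break: 600 - 30 = 570 min
= 9h 30m


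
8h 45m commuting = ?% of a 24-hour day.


Time: 525 minutes
Day: 1440 minutes
Percentage = (525/1440) × 100 ≈ 36.5%

36.5%


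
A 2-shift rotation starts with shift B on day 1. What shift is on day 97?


Shifts: A, B
Start: B (index 1)
Day 97: (1 + 97 - 1) mod 2
= 97 mod 2
= 1
Index 1 → shift B

Shift B


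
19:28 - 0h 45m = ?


18:43

Start: 1168 minutes from midnight
Subtract: 45 minutes
Remaining: 1168 - 45 = 1123
Hours: 18, Minutes: 43


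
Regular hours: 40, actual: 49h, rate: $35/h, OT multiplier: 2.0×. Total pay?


Regular: 40h × $35 = $1400.00
Overtime: 49 - 40 = 9h
OT pay: 9h × $35 × 2.0 = $630.00
Total = $1400.00 + $630.00 = $2030.00

$2030.00


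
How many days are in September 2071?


Month: September (month 9)
September has 30 days

30 days


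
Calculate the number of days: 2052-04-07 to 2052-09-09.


155 days

From April 7, 2052 to September 9, 2052
Rest of April 2052: 30 - 7 = 23
Full months: May 31, June 30, July 31, August 31
Days into September 2052: 9
Total = 23 + 31 + 30 + 31 + 31 + 9 = 155 days


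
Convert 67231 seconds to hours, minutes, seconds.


Hours: 67231 ÷ 3600 = 18 remainder 2431
Minutes: 2431 ÷ 60 = 40 remainder 31
Seconds: 31

18h 40m 31s


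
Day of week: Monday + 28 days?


Monday

Start: Monday (index 0)
(0 + 28) mod 7
= 28 mod 7
= 0
Index 0 → Monday


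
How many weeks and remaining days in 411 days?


58 weeks 5 days

Weeks: 411 ÷ 7 = 58 remainder 5


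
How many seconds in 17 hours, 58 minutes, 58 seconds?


Hours: 17 × 3600 = 61200
Minutes: 58 × 60 = 3480
Seconds: 58
Total = 61200 + 3480 + 58 = 64738

64738 seconds


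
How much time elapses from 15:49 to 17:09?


1h 20m

End time in minutes: 17×60 + 9 = 1029
Start time in minutes: 15×60 + 49 = 949
Difference = 1029 - 949 = 80 minutes
= 1 hours 20 minutes


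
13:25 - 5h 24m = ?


Start: 805 minutes from midnight
Subtract: 324 minutes
Remaining: 805 - 324 = 481
Hours: 8, Minutes: 1

08:01


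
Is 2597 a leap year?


No

Rules: divisible by 4 AND (not by 100 OR by 400)
2597 ÷ 4 = 649 remainder 1 → not divisible by 4
Not divisible by 4 → not a leap year


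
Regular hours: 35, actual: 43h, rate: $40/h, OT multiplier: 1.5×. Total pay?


$1880.00

Regular: 35h × $40 = $1400.00
Overtime: 43 - 35 = 8h
OT pay: 8h × $40 × 1.5 = $480.00
Total = $1400.00 + $480.00 = $1880.00


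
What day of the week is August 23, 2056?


Wednesday

Zeller's congruence:
q=23, m=8, k=56, j=20
h = (23 + ⌊13×9/5⌋ + 56 + ⌊56/4⌋ + ⌊20/4⌋ - 2×20) mod 7
= (23 + 23 + 56 + 14 + 5 - 40) mod 7
= 81 mod 7 = 4
h=4 → Wednesday


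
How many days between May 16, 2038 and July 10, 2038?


55 days

From May 16, 2038 to July 10, 2038
Rest of May 2038: 31 - 16 = 15
Full months: June 30
Days into July 2038: 10
Total = 15 + 30 + 10 = 55 days


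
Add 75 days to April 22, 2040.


July 6, 2040

Start: April 22, 2040
Add 75 days
April 22 → May 1: 30 - 22 + 1 = 9 days (75 - 9 = 66 left)
May 1 → June 1: 31 - 1 + 1 = 31 days (66 - 31 = 35 left)
June 1 → July 1: 30 - 1 + 1 = 30 days (35 - 30 = 5 left)
July 1 + 5 = July 6, 2040


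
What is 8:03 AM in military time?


08:03

Input: 8:03 AM
AM hour stays: 8


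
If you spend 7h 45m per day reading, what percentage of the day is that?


Time: 465 minutes
Day: 1440 minutes
Percentage = (465/1440) × 100 ≈ 32.3%

32.3%


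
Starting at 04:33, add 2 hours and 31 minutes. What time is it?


Start: 273 minutes from midnight
Add: 151 minutes
Total: 424 minutes
Hours: 424 ÷ 60 = 7 remainder 4

07:04


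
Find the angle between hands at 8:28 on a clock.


Hour hand = 8×30 + 28×0.5 = 254.0°
Minute hand = 28×6 = 168°
Difference = |254.0 - 168| = 86.0°

86.0°


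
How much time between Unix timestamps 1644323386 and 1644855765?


532379 seconds (147.9 hours / 6.16 days)

Difference = 1644855765 - 1644323386 = 532379 seconds
In hours: 532379 / 3600 ≈ 147.9
In days: 532379 / 86400 ≈ 6.16


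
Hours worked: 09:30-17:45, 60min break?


7h 15m (435 minutes)

Total time = (17×60+45) - (9×60+30)
= 1065 - 570 = 495 min
Minus break: 495 - 60 = 435 min
= 7h 15m


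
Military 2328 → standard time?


11:28 PM

Hour: 23
23 - 12 = 11 → PM


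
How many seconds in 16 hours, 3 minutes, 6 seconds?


57786 seconds

Hours: 16 × 3600 = 57600
Minutes: 3 × 60 = 180
Seconds: 6
Total = 57600 + 180 + 6 = 57786


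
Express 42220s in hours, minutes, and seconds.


11h 43m 40s

Hours: 42220 ÷ 3600 = 11 remainder 2620
Minutes: 2620 ÷ 60 = 43 remainder 40
Seconds: 40


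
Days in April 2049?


30 days

Month: April (month 4)
April has 30 days


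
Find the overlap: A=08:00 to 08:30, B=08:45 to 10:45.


Meeting A: 480-510 (in minutes from midnight)
Meeting B: 525-645
Overlap start = max(480, 525) = 525
Overlap end = min(510, 645) = 510
Overlap = max(0, 510 - 525) = 0 min

0 minutes


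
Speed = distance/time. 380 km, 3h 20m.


114.0 km/h

Distance: 380 km
Time: 3h 20m = 200 min = 200/60 = 10/3 hours
Speed = 380 ÷ (10/3) = 380 × 3 / 10 = 1140/10 = 114.0 km/h


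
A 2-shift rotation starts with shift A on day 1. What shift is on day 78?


Shifts: A, B
Start: A (index 0)
Day 78: (0 + 78 - 1) mod 2
= 77 mod 2
= 1
Index 1 → shift B

Shift B


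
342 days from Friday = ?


Start: Friday (index 4)
(4 + 342) mod 7
= 346 mod 7
= 3
Index 3 → Thursday

Thursday


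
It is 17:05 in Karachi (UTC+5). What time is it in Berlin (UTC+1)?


Time difference = UTC+1 - UTC+5 = -4 hours
New hour = (17 -4) mod 24
= 13 mod 24 = 13
Minutes unchanged → 13:05

13:05


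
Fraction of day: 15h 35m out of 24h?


0.6493 (64.93%)

Total minutes: 15×60 + 35 = 935
Day = 24×60 = 1440 minutes
Fraction = 935/1440 ≈ 0.6493
As a percentage: 935/1440 × 100 ≈ 64.93%


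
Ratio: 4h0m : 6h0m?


2:3 (0.67)

Duration 1: 240 minutes
Duration 2: 360 minutes
Ratio = 240:360
GCD = 120
Simplified = 2:3
As a decimal: 2/3 ≈ 0.67


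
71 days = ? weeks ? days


10 weeks 1 days

Weeks: 71 ÷ 7 = 10 remainder 1


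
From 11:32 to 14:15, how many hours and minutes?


2h 43m

End time in minutes: 14×60 + 15 = 855
Start time in minutes: 11×60 + 32 = 692
Difference = 855 - 692 = 163 minutes
= 2 hours 43 minutes


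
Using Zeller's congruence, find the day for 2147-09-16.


Zeller's congruence:
q=16, m=9, k=47, j=21
h = (16 + ⌊13×10/5⌋ + 47 + ⌊47/4⌋ + ⌊21/4⌋ - 2×21) mod 7
= (16 + 26 + 47 + 11 + 5 - 42) mod 7
= 63 mod 7 = 0
h=0 → Saturday

Saturday


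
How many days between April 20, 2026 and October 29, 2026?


From April 20, 2026 to October 29, 2026
Rest of April 2026: 30 - 20 = 10
Full months: May 31, June 30, July 31, August 31, September 30
Days into October 2026: 29
Total = 10 + 31 + 30 + 31 + 31 + 30 + 29 = 192 days

192 days


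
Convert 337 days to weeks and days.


48 weeks 1 days

Weeks: 337 ÷ 7 = 48 remainder 1


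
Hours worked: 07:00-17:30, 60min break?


9h 30m (570 minutes)

Total time = (17×60+30) - (7×60+0)
= 1050 - 420 = 630 min
Minus break: 630 - 60 = 570 min
= 9h 30m


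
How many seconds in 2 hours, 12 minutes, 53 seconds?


Hours: 2 × 3600 = 7200
Minutes: 12 × 60 = 720
Seconds: 53
Total = 7200 + 720 + 53 = 7973

7973 seconds


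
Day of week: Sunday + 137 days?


Start: Sunday (index 6)
(6 + 137) mod 7
= 143 mod 7
= 3
Index 3 → Thursday

Thursday


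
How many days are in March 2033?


Month: March (month 3)
March has 31 days

31 days


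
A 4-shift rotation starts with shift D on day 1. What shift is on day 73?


Shift D

Shifts: A, B, C, D
Start: D (index 3)
Day 73: (3 + 73 - 1) mod 4
= 75 mod 4
= 3
Index 3 → shift D


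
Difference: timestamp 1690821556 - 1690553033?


268523 seconds (74.6 hours / 3.11 days)

Difference = 1690821556 - 1690553033 = 268523 seconds
In hours: 268523 / 3600 ≈ 74.6
In days: 268523 / 86400 ≈ 3.11


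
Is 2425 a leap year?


Rules: divisible by 4 AND (not by 100 OR by 400)
2425 ÷ 4 = 606 remainder 1 → not divisible by 4
Not divisible by 4 → not a leap year

No


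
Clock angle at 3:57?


Hour hand = 3×30 + 57×0.5 = 118.5°
Minute hand = 57×6 = 342°
Difference = |118.5 - 342| = 223.5°
Since > 180°: 360 - 223.5 = 136.5°

136.5°


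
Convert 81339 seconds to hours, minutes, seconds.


Hours: 81339 ÷ 3600 = 22 remainder 2139
Minutes: 2139 ÷ 60 = 35 remainder 39
Seconds: 39

22h 35m 39s


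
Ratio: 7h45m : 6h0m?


Duration 1: 465 minutes
Duration 2: 360 minutes
Ratio = 465:360
GCD = 15
Simplified = 31:24
As a decimal: 31/24 ≈ 1.29

31:24 (1.29)


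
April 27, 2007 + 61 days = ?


Start: April 27, 2007
Add 61 days
April 27 → May 1: 30 - 27 + 1 = 4 days (61 - 4 = 57 left)
May 1 → June 1: 31 - 1 + 1 = 31 days (57 - 31 = 26 left)
June 1 + 26 = June 27, 2007

June 27, 2007


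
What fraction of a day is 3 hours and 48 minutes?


0.1583 (15.83%)

Total minutes: 3×60 + 48 = 228
Day = 24×60 = 1440 minutes
Fraction = 228/1440 ≈ 0.1583
As a percentage: 228/1440 × 100 ≈ 15.83%


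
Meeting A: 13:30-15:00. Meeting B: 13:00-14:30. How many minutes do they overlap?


Meeting A: 810-900 (in minutes from midnight)
Meeting B: 780-870
Overlap start = max(810, 780) = 810
Overlap end = min(900, 870) = 870
Overlap = max(0, 870 - 810) = 60 min

60 minutes


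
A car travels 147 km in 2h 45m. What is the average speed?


Distance: 147 km
Time: 2h 45m = 165 min = 165/60 = 11/4 hours
Speed = 147 ÷ (11/4) = 147 × 4 / 11 = 588/11 ≈ 53.5 km/h

53.5 km/h


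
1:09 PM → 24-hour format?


13:09

Input: 1:09 PM
PM: 1 + 12 = 13


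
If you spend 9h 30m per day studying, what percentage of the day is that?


Time: 570 minutes
Day: 1440 minutes
Percentage = (570/1440) × 100 ≈ 39.6%

39.6%


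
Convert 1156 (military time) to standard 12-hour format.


Hour: 11
11 < 12 → AM

11:56 AM


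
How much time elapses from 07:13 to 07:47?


0h 34m

End time in minutes: 7×60 + 47 = 467
Start time in minutes: 7×60 + 13 = 433
Difference = 467 - 433 = 34 minutes
= 0 hours 34 minutes


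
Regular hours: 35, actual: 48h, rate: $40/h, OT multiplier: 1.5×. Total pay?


$2180.00

Regular: 35h × $40 = $1400.00
Overtime: 48 - 35 = 13h
OT pay: 13h × $40 × 1.5 = $780.00
Total = $1400.00 + $780.00 = $2180.00


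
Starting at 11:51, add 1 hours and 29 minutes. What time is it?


Start: 711 minutes from midnight
Add: 89 minutes
Total: 800 minutes
Hours: 800 ÷ 60 = 13 remainder 20

13:20


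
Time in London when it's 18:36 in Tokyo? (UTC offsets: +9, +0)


Time difference = UTC+0 - UTC+9 = -9 hours
New hour = (18 -9) mod 24
= 9 mod 24 = 9
Minutes unchanged → 09:36

09:36


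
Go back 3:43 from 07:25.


Start: 445 minutes from midnight
Subtract: 223 minutes
Remaining: 445 - 223 = 222
Hours: 3, Minutes: 42

03:42


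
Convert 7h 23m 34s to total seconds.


26614 seconds

Hours: 7 × 3600 = 25200
Minutes: 23 × 60 = 1380
Seconds: 34
Total = 25200 + 1380 + 34 = 26614


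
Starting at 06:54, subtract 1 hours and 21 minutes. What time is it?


05:33

Start: 414 minutes from midnight
Subtract: 81 minutes
Remaining: 414 - 81 = 333
Hours: 5, Minutes: 33


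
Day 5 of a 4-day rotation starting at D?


Shift D

Shifts: A, B, C, D
Start: D (index 3)
Day 5: (3 + 5 - 1) mod 4
= 7 mod 4
= 3
Index 3 → shift D


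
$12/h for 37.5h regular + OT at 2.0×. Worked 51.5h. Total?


$786.00

Regular: 37.5h × $12 = $450.00
Overtime: 51.5 - 37.5 = 14.0h
OT pay: 14.0h × $12 × 2.0 = $336.00
Total = $450.00 + $336.00 = $786.00


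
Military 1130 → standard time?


11:30 AM

Hour: 11
11 < 12 → AM


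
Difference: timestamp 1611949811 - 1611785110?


164701 seconds (45.8 hours / 1.91 days)

Difference = 1611949811 - 1611785110 = 164701 seconds
In hours: 164701 / 3600 ≈ 45.8
In days: 164701 / 86400 ≈ 1.91


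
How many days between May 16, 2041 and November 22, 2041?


From May 16, 2041 to November 22, 2041
Rest of May 2041: 31 - 16 = 15
Full months: June 30, July 31, August 31, September 30, October 31
Days into November 2041: 22
Total = 15 + 30 + 31 + 31 + 30 + 31 + 22 = 190 days

190 days


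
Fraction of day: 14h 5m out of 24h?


Total minutes: 14×60 + 5 = 845
Day = 24×60 = 1440 minutes
Fraction = 845/1440 ≈ 0.5868
As a percentage: 845/1440 × 100 ≈ 58.68%

0.5868 (58.68%)


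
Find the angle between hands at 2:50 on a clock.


145.0°

Hour hand = 2×30 + 50×0.5 = 85.0°
Minute hand = 50×6 = 300°
Difference = |85.0 - 300| = 215.0°
Since > 180°: 360 - 215.0 = 145.0°


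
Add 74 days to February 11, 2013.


April 26, 2013

Start: February 11, 2013
Add 74 days
February 11 → March 1: 28 - 11 + 1 = 18 days (74 - 18 = 56 left)
March 1 → April 1: 31 - 1 + 1 = 31 days (56 - 31 = 25 left)
April 1 + 25 = April 26, 2013


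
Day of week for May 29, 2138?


Thursday

Zeller's congruence:
q=29, m=5, k=38, j=21
h = (29 + ⌊13×6/5⌋ + 38 + ⌊38/4⌋ + ⌊21/4⌋ - 2×21) mod 7
= (29 + 15 + 38 + 9 + 5 - 42) mod 7
= 54 mod 7 = 5
h=5 → Thursday


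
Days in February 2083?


Month: February (month 2)
February: 28 or 29 (leap year)
2083 leap year? No

28 days


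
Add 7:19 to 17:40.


Start: 1060 minutes from midnight
Add: 439 minutes
Total: 1499 minutes
Hours: 1499 ÷ 60 = 24 remainder 59
24 ≥ 24 → 24 - 24 = 0 (next day)

00:59 (next day)


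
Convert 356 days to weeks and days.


Weeks: 356 ÷ 7 = 50 remainder 6

50 weeks 6 days


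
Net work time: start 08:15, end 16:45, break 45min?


Total time = (16×60+45) - (8×60+15)
= 1005 - 495 = 510 min
Minus break: 510 - 45 = 465 min
= 7h 45m

7h 45m (465 minutes)


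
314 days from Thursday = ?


Wednesday

Start: Thursday (index 3)
(3 + 314) mod 7
= 317 mod 7
= 2
Index 2 → Wednesday


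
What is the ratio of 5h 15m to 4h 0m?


Duration 1: 315 minutes
Duration 2: 240 minutes
Ratio = 315:240
GCD = 15
Simplified = 21:16
As a decimal: 21/16 ≈ 1.31

21:16 (1.31)


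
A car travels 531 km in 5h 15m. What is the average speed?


Distance: 531 km
Time: 5h 15m = 315 min = 315/60 = 21/4 hours
Speed = 531 ÷ (21/4) = 531 × 4 / 21 = 2124/21 ≈ 101.1 km/h

101.1 km/h


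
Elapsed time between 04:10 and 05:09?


0h 59m

End time in minutes: 5×60 + 9 = 309
Start time in minutes: 4×60 + 10 = 250
Difference = 309 - 250 = 59 minutes
= 0 hours 59 minutes


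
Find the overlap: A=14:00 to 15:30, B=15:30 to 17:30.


0 minutes

Meeting A: 840-930 (in minutes from midnight)
Meeting B: 930-1050
Overlap start = max(840, 930) = 930
Overlap end = min(930, 1050) = 930
Overlap = max(0, 930 - 930) = 0 min


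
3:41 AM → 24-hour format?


03:41

Input: 3:41 AM
AM hour stays: 3


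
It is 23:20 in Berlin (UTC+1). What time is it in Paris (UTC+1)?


Time difference = UTC+1 - UTC+1 = +0 hours
New hour = (23 + 0) mod 24
= 23 mod 24 = 23
Minutes unchanged → 23:20

23:20


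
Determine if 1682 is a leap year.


Rules: divisible by 4 AND (not by 100 OR by 400)
1682 ÷ 4 = 420 remainder 2 → not divisible by 4
Not divisible by 4 → not a leap year

No


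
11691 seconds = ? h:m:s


3h 14m 51s

Hours: 11691 ÷ 3600 = 3 remainder 891
Minutes: 891 ÷ 60 = 14 remainder 51
Seconds: 51


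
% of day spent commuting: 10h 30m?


43.8%

Time: 630 minutes
Day: 1440 minutes
Percentage = (630/1440) × 100 ≈ 43.8%


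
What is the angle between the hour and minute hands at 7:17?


116.5°

Hour hand = 7×30 + 17×0.5 = 218.5°
Minute hand = 17×6 = 102°
Difference = |218.5 - 102| = 116.5°


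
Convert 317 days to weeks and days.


Weeks: 317 ÷ 7 = 45 remainder 2

45 weeks 2 days


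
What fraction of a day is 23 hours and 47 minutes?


Total minutes: 23×60 + 47 = 1427
Day = 24×60 = 1440 minutes
Fraction = 1427/1440 ≈ 0.9910
As a percentage: 1427/1440 × 100 ≈ 99.10%

0.9910 (99.10%)


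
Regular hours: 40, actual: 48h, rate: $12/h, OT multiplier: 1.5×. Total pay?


Regular: 40h × $12 = $480.00
Overtime: 48 - 40 = 8h
OT pay: 8h × $12 × 1.5 = $144.00
Total = $480.00 + $144.00 = $624.00

$624.00


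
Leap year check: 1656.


Rules: divisible by 4 AND (not by 100 OR by 400)
1656 ÷ 4 = 414 exactly → divisible by 4
1656 ÷ 100 = 16 remainder 56 → not divisible by 100
Divisible by 4 but not by 100 → leap year

Yes


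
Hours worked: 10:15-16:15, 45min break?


Total time = (16×60+15) - (10×60+15)
= 975 - 615 = 360 min
Minus break: 360 - 45 = 315 min
= 5h 15m

5h 15m (315 minutes)


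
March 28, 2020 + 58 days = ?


May 25, 2020

Start: March 28, 2020
Add 58 days
March 28 → April 1: 31 - 28 + 1 = 4 days (58 - 4 = 54 left)
April 1 → May 1: 30 - 1 + 1 = 30 days (54 - 30 = 24 left)
May 1 + 24 = May 25, 2020


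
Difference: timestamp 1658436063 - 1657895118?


540945 seconds (150.3 hours / 6.26 days)

Difference = 1658436063 - 1657895118 = 540945 seconds
In hours: 540945 / 3600 ≈ 150.3
In days: 540945 / 86400 ≈ 6.26


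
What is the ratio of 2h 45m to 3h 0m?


Duration 1: 165 minutes
Duration 2: 180 minutes
Ratio = 165:180
GCD = 15
Simplified = 11:12
As a decimal: 11/12 ≈ 0.92

11:12 (0.92)


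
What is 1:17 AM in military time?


01:17

Input: 1:17 AM
AM hour stays: 1


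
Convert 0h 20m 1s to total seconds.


Hours: 0 × 3600 = 0
Minutes: 20 × 60 = 1200
Seconds: 1
Total = 0 + 1200 + 1 = 1201

1201 seconds


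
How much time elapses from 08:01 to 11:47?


End time in minutes: 11×60 + 47 = 707
Start time in minutes: 8×60 + 1 = 481
Difference = 707 - 481 = 226 minutes
= 3 hours 46 minutes

3h 46m


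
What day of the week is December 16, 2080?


Zeller's congruence:
q=16, m=12, k=80, j=20
h = (16 + ⌊13×13/5⌋ + 80 + ⌊80/4⌋ + ⌊20/4⌋ - 2×20) mod 7
= (16 + 33 + 80 + 20 + 5 - 40) mod 7
= 114 mod 7 = 2
h=2 → Monday

Monday


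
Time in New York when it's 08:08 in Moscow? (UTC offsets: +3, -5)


Time difference = UTC-5 - UTC+3 = -8 hours
New hour = (8 -8) mod 24
= 0 mod 24 = 0
Minutes unchanged → 00:08

00:08


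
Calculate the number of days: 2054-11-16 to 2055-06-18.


214 days

From November 16, 2054 to June 18, 2055
Rest of November 2054: 30 - 16 = 14
Full months: December 31, January 31, February 2055 28, March 31, April 30, May 31
Days into June 2055: 18
Total = 14 + 31 + 31 + 28 + 31 + 30 + 31 + 18 = 214 days


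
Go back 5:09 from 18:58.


Start: 1138 minutes from midnight
Subtract: 309 minutes
Remaining: 1138 - 309 = 829
Hours: 13, Minutes: 49

13:49


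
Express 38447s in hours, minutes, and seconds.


Hours: 38447 ÷ 3600 = 10 remainder 2447
Minutes: 2447 ÷ 60 = 40 remainder 47
Seconds: 47

10h 40m 47s


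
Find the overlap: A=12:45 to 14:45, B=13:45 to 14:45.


Meeting A: 765-885 (in minutes from midnight)
Meeting B: 825-885
Overlap start = max(765, 825) = 825
Overlap end = min(885, 885) = 885
Overlap = max(0, 885 - 825) = 60 min

60 minutes


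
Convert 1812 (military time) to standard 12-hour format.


Hour: 18
18 - 12 = 6 → PM

6:12 PM


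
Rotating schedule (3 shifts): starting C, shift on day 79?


Shifts: A, B, C
Start: C (index 2)
Day 79: (2 + 79 - 1) mod 3
= 80 mod 3
= 2
Index 2 → shift C

Shift C


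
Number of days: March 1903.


31 days

Month: March (month 3)
March has 31 days


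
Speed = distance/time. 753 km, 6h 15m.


120.5 km/h

Distance: 753 km
Time: 6h 15m = 375 min = 375/60 = 25/4 hours
Speed = 753 ÷ (25/4) = 753 × 4 / 25 = 3012/25 ≈ 120.5 km/h


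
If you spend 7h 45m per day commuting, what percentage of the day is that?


32.3%

Time: 465 minutes
Day: 1440 minutes
Percentage = (465/1440) × 100 ≈ 32.3%


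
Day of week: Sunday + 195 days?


Start: Sunday (index 6)
(6 + 195) mod 7
= 201 mod 7
= 5
Index 5 → Saturday

Saturday


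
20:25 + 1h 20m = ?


21:45

Start: 1225 minutes from midnight
Add: 80 minutes
Total: 1305 minutes
Hours: 1305 ÷ 60 = 21 remainder 45


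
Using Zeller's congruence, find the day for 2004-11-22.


Zeller's congruence:
q=22, m=11, k=4, j=20
h = (22 + ⌊13×12/5⌋ + 4 + ⌊4/4⌋ + ⌊20/4⌋ - 2×20) mod 7
= (22 + 31 + 4 + 1 + 5 - 40) mod 7
= 23 mod 7 = 2
h=2 → Monday

Monday


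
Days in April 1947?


Month: April (month 4)
April has 30 days

30 days


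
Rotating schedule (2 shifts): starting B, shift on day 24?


Shift A

Shifts: A, B
Start: B (index 1)
Day 24: (1 + 24 - 1) mod 2
= 24 mod 2
= 0
Index 0 → shift A


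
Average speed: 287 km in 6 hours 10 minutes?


46.5 km/h

Distance: 287 km
Time: 6h 10m = 370 min = 370/60 = 37/6 hours
Speed = 287 ÷ (37/6) = 287 × 6 / 37 = 1722/37 ≈ 46.5 km/h


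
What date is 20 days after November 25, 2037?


December 15, 2037

Start: November 25, 2037
Add 20 days
November 25 → December 1: 30 - 25 + 1 = 6 days (20 - 6 = 14 left)
December 1 + 14 = December 15, 2037


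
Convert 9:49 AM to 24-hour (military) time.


09:49

Input: 9:49 AM
AM hour stays: 9


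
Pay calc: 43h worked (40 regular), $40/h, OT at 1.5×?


$1780.00

Regular: 40h × $40 = $1600.00
Overtime: 43 - 40 = 3h
OT pay: 3h × $40 × 1.5 = $180.00
Total = $1600.00 + $180.00 = $1780.00


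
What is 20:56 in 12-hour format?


8:56 PM

Hour: 20
20 - 12 = 8 → PM


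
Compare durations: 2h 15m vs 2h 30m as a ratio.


Duration 1: 135 minutes
Duration 2: 150 minutes
Ratio = 135:150
GCD = 15
Simplified = 9:10
As a decimal: 9/10 = 0.90

9:10 (0.90)


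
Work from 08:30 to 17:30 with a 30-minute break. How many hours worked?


Total time = (17×60+30) - (8×60+30)
= 1050 - 510 = 540 min
Minus break: 540 - 30 = 510 min
= 8h 30m

8h 30m (510 minutes)


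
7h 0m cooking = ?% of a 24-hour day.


29.2%

Time: 420 minutes
Day: 1440 minutes
Percentage = (420/1440) × 100 ≈ 29.2%


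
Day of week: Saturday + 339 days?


Start: Saturday (index 5)
(5 + 339) mod 7
= 344 mod 7
= 1
Index 1 → Tuesday

Tuesday


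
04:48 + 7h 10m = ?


11:58

Start: 288 minutes from midnight
Add: 430 minutes
Total: 718 minutes
Hours: 718 ÷ 60 = 11 remainder 58


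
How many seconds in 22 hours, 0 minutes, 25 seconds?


79225 seconds

Hours: 22 × 3600 = 79200
Minutes: 0 × 60 = 0
Seconds: 25
Total = 79200 + 0 + 25 = 79225


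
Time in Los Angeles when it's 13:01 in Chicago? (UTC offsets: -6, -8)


11:01

Time difference = UTC-8 - UTC-6 = -2 hours
New hour = (13 -2) mod 24
= 11 mod 24 = 11
Minutes unchanged → 11:01


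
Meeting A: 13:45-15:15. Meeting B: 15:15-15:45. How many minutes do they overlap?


0 minutes

Meeting A: 825-915 (in minutes from midnight)
Meeting B: 915-945
Overlap start = max(825, 915) = 915
Overlap end = min(915, 945) = 915
Overlap = max(0, 915 - 915) = 0 min


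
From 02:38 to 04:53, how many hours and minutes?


2h 15m

End time in minutes: 4×60 + 53 = 293
Start time in minutes: 2×60 + 38 = 158
Difference = 293 - 158 = 135 minutes
= 2 hours 15 minutes


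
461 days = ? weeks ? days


Weeks: 461 ÷ 7 = 65 remainder 6

65 weeks 6 days


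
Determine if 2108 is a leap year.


Rules: divisible by 4 AND (not by 100 OR by 400)
2108 ÷ 4 = 527 exactly → divisible by 4
2108 ÷ 100 = 21 remainder 8 → not divisible by 100
Divisible by 4 but not by 100 → leap year

Yes


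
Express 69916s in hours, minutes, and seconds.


19h 25m 16s

Hours: 69916 ÷ 3600 = 19 remainder 1516
Minutes: 1516 ÷ 60 = 25 remainder 16
Seconds: 16


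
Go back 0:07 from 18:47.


18:40

Start: 1127 minutes from midnight
Subtract: 7 minutes
Remaining: 1127 - 7 = 1120
Hours: 18, Minutes: 40


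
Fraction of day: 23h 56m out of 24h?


Total minutes: 23×60 + 56 = 1436
Day = 24×60 = 1440 minutes
Fraction = 1436/1440 ≈ 0.9972
As a percentage: 1436/1440 × 100 ≈ 99.72%

0.9972 (99.72%)


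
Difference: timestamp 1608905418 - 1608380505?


Difference = 1608905418 - 1608380505 = 524913 seconds
In hours: 524913 / 3600 ≈ 145.8
In days: 524913 / 86400 ≈ 6.08

524913 seconds (145.8 hours / 6.08 days)


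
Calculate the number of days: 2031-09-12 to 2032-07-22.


From September 12, 2031 to July 22, 2032
Rest of September 2031: 30 - 12 = 18
Full months: October 31, November 30, December 31, January 31, February 2032 29, March 31, April 30, May 31, June 30
Days into July 2032: 22
Total = 18 + 31 + 30 + 31 + 31 + 29 + 31 + 30 + 31 + 30 + 22 = 314 days

314 days


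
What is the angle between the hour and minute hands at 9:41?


44.5°

Hour hand = 9×30 + 41×0.5 = 290.5°
Minute hand = 41×6 = 246°
Difference = |290.5 - 246| = 44.5°


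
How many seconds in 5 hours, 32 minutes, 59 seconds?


Hours: 5 × 3600 = 18000
Minutes: 32 × 60 = 1920
Seconds: 59
Total = 18000 + 1920 + 59 = 19979

19979 seconds


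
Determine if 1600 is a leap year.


Rules: divisible by 4 AND (not by 100 OR by 400)
1600 ÷ 4 = 400 exactly → divisible by 4
1600 ÷ 100 = 16 exactly → divisible by 100
1600 ÷ 400 = 4 exactly → divisible by 400
Divisible by 400 → leap year

Yes


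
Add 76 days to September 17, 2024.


December 2, 2024

Start: September 17, 2024
Add 76 days
September 17 → October 1: 30 - 17 + 1 = 14 days (76 - 14 = 62 left)
October 1 → November 1: 31 - 1 + 1 = 31 days (62 - 31 = 31 left)
November 1 → December 1: 30 - 1 + 1 = 30 days (31 - 30 = 1 left)
December 1 + 1 = December 2, 2024


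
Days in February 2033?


28 days

Month: February (month 2)
February: 28 or 29 (leap year)
2033 leap year? No


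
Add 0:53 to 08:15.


09:08

Start: 495 minutes from midnight
Add: 53 minutes
Total: 548 minutes
Hours: 548 ÷ 60 = 9 remainder 8


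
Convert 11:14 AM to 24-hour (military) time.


Input: 11:14 AM
AM hour stays: 11

11:14


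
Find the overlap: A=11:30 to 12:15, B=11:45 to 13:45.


Meeting A: 690-735 (in minutes from midnight)
Meeting B: 705-825
Overlap start = max(690, 705) = 705
Overlap end = min(735, 825) = 735
Overlap = max(0, 735 - 705) = 30 min

30 minutes


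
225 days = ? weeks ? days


32 weeks 1 days

Weeks: 225 ÷ 7 = 32 remainder 1


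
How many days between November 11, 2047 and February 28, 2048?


109 days

From November 11, 2047 to February 28, 2048
Rest of November 2047: 30 - 11 = 19
Full months: December 31, January 31
Days into February 2048: 28
Total = 19 + 31 + 31 + 28 = 109 days


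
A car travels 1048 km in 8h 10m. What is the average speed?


128.3 km/h

Distance: 1048 km
Time: 8h 10m = 490 min = 490/60 = 49/6 hours
Speed = 1048 ÷ (49/6) = 1048 × 6 / 49 = 6288/49 ≈ 128.3 km/h


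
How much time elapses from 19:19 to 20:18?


End time in minutes: 20×60 + 18 = 1218
Start time in minutes: 19×60 + 19 = 1159
Difference = 1218 - 1159 = 59 minutes
= 0 hours 59 minutes

0h 59m


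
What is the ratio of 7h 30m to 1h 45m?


Duration 1: 450 minutes
Duration 2: 105 minutes
Ratio = 450:105
GCD = 15
Simplified = 30:7
As a decimal: 30/7 ≈ 4.29

30:7 (4.29)


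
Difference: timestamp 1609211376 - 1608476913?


Difference = 1609211376 - 1608476913 = 734463 seconds
In hours: 734463 / 3600 ≈ 204.0
In days: 734463 / 86400 ≈ 8.50

734463 seconds (204.0 hours / 8.50 days)


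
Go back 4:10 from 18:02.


13:52

Start: 1082 minutes from midnight
Subtract: 250 minutes
Remaining: 1082 - 250 = 832
Hours: 13, Minutes: 52


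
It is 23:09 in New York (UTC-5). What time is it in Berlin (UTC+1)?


05:09 (next day)

Time difference = UTC+1 - UTC-5 = +6 hours
New hour = (23 + 6) mod 24
= 29 mod 24 = 5
Minutes unchanged → 05:09; 29 ≥ 24 → next day


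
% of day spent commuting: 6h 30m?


27.1%

Time: 390 minutes
Day: 1440 minutes
Percentage = (390/1440) × 100 ≈ 27.1%


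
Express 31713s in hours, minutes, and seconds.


Hours: 31713 ÷ 3600 = 8 remainder 2913
Minutes: 2913 ÷ 60 = 48 remainder 33
Seconds: 33

8h 48m 33s


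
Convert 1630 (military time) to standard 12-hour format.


4:30 PM

Hour: 16
16 - 12 = 4 → PM


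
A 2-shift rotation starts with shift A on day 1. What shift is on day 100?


Shifts: A, B
Start: A (index 0)
Day 100: (0 + 100 - 1) mod 2
= 99 mod 2
= 1
Index 1 → shift B

Shift B


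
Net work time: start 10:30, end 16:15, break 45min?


5h 0m (300 minutes)

Total time = (16×60+15) - (10×60+30)
= 975 - 630 = 345 min
Minus break: 345 - 45 = 300 min
= 5h 0m


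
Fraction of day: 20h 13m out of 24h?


0.8424 (84.24%)

Total minutes: 20×60 + 13 = 1213
Day = 24×60 = 1440 minutes
Fraction = 1213/1440 ≈ 0.8424
As a percentage: 1213/1440 × 100 ≈ 84.24%


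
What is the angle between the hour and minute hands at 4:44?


122.0°

Hour hand = 4×30 + 44×0.5 = 142.0°
Minute hand = 44×6 = 264°
Difference = |142.0 - 264| = 122.0°


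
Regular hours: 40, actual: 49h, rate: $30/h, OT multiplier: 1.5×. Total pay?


$1605.00

Regular: 40h × $30 = $1200.00
Overtime: 49 - 40 = 9h
OT pay: 9h × $30 × 1.5 = $405.00
Total = $1200.00 + $405.00 = $1605.00


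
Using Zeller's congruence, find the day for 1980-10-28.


Zeller's congruence:
q=28, m=10, k=80, j=19
h = (28 + ⌊13×11/5⌋ + 80 + ⌊80/4⌋ + ⌊19/4⌋ - 2×19) mod 7
= (28 + 28 + 80 + 20 + 4 - 38) mod 7
= 122 mod 7 = 3
h=3 → Tuesday

Tuesday


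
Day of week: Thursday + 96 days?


Tuesday

Start: Thursday (index 3)
(3 + 96) mod 7
= 99 mod 7
= 1
Index 1 → Tuesday


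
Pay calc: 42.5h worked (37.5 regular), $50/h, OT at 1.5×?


Regular: 37.5h × $50 = $1875.00
Overtime: 42.5 - 37.5 = 5.0h
OT pay: 5.0h × $50 × 1.5 = $375.00
Total = $1875.00 + $375.00 = $2250.00

$2250.00


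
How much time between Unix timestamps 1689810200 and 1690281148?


470948 seconds (130.8 hours / 5.45 days)

Difference = 1690281148 - 1689810200 = 470948 seconds
In hours: 470948 / 3600 ≈ 130.8
In days: 470948 / 86400 ≈ 5.45


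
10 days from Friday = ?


Monday

Start: Friday (index 4)
(4 + 10) mod 7
= 14 mod 7
= 0
Index 0 → Monday


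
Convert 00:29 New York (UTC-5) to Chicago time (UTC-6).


23:29 (previous day)

Time difference = UTC-6 - UTC-5 = -1 hours
New hour = (0 -1) mod 24
= -1 mod 24 = 23
Minutes unchanged → 23:29; -1 < 0 → previous day


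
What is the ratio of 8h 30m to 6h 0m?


Duration 1: 510 minutes
Duration 2: 360 minutes
Ratio = 510:360
GCD = 30
Simplified = 17:12
As a decimal: 17/12 ≈ 1.42

17:12 (1.42)


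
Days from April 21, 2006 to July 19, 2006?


From April 21, 2006 to July 19, 2006
Rest of April 2006: 30 - 21 = 9
Full months: May 31, June 30
Days into July 2006: 19
Total = 9 + 31 + 30 + 19 = 89 days

89 days


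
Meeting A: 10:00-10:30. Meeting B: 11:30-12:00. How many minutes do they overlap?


0 minutes

Meeting A: 600-630 (in minutes from midnight)
Meeting B: 690-720
Overlap start = max(600, 690) = 690
Overlap end = min(630, 720) = 630
Overlap = max(0, 630 - 690) = 0 min


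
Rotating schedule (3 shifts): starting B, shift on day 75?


Shift A

Shifts: A, B, C
Start: B (index 1)
Day 75: (1 + 75 - 1) mod 3
= 75 mod 3
= 0
Index 0 → shift A


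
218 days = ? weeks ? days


31 weeks 1 days

Weeks: 218 ÷ 7 = 31 remainder 1


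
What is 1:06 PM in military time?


Input: 1:06 PM
PM: 1 + 12 = 13

13:06


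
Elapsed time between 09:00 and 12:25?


3h 25m

End time in minutes: 12×60 + 25 = 745
Start time in minutes: 9×60 + 0 = 540
Difference = 745 - 540 = 205 minutes
= 3 hours 25 minutes


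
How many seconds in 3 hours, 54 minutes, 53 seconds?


Hours: 3 × 3600 = 10800
Minutes: 54 × 60 = 3240
Seconds: 53
Total = 10800 + 3240 + 53 = 14093

14093 seconds


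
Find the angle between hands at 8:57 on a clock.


73.5°

Hour hand = 8×30 + 57×0.5 = 268.5°
Minute hand = 57×6 = 342°
Difference = |268.5 - 342| = 73.5°


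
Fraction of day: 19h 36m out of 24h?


Total minutes: 19×60 + 36 = 1176
Day = 24×60 = 1440 minutes
Fraction = 1176/1440 ≈ 0.8167
As a percentage: 1176/1440 × 100 ≈ 81.67%

0.8167 (81.67%)


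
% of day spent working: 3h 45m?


Time: 225 minutes
Day: 1440 minutes
Percentage = (225/1440) × 100 ≈ 15.6%

15.6%


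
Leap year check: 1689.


Rules: divisible by 4 AND (not by 100 OR by 400)
1689 ÷ 4 = 422 remainder 1 → not divisible by 4
Not divisible by 4 → not a leap year

No


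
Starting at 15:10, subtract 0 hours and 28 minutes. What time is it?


14:42

Start: 910 minutes from midnight
Subtract: 28 minutes
Remaining: 910 - 28 = 882
Hours: 14, Minutes: 42


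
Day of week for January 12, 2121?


Sunday

Zeller's congruence:
q=12, m=13, k=20, j=21
h = (12 + ⌊13×14/5⌋ + 20 + ⌊20/4⌋ + ⌊21/4⌋ - 2×21) mod 7
= (12 + 36 + 20 + 5 + 5 - 42) mod 7
= 36 mod 7 = 1
h=1 → Sunday


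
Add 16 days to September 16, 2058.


Start: September 16, 2058
Add 16 days
September 16 → October 1: 30 - 16 + 1 = 15 days (16 - 15 = 1 left)
October 1 + 1 = October 2, 2058

October 2, 2058


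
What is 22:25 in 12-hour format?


Hour: 22
22 - 12 = 10 → PM

10:25 PM


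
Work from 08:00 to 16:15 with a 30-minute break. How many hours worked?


Total time = (16×60+15) - (8×60+0)
= 975 - 480 = 495 min
Minus break: 495 - 30 = 465 min
= 7h 45m

7h 45m (465 minutes)


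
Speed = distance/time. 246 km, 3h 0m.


Distance: 246 km
Time: 3 hours
Speed = 246 / 3 = 82.0 km/h

82.0 km/h


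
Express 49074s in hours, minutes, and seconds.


13h 37m 54s

Hours: 49074 ÷ 3600 = 13 remainder 2274
Minutes: 2274 ÷ 60 = 37 remainder 54
Seconds: 54


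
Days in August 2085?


Month: August (month 8)
August has 31 days

31 days


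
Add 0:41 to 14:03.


Start: 843 minutes from midnight
Add: 41 minutes
Total: 884 minutes
Hours: 884 ÷ 60 = 14 remainder 44

14:44


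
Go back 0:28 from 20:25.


19:57

Start: 1225 minutes from midnight
Subtract: 28 minutes
Remaining: 1225 - 28 = 1197
Hours: 19, Minutes: 57
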